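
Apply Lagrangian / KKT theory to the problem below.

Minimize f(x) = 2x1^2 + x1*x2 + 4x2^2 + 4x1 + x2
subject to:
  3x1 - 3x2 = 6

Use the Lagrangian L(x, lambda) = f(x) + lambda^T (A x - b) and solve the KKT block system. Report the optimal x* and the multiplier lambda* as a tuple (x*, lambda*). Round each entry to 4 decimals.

Form the Lagrangian:
  L(x, lambda) = (1/2) x^T Q x + c^T x + lambda^T (A x - b)
Stationarity (grad_x L = 0): Q x + c + A^T lambda = 0.
Primal feasibility: A x = b.

This gives the KKT block system:
  [ Q   A^T ] [ x     ]   [-c ]
  [ A    0  ] [ lambda ] = [ b ]

Solving the linear system:
  x*      = (0.9286, -1.0714)
  lambda* = (-2.2143)
  f(x*)   = 7.9643

x* = (0.9286, -1.0714), lambda* = (-2.2143)


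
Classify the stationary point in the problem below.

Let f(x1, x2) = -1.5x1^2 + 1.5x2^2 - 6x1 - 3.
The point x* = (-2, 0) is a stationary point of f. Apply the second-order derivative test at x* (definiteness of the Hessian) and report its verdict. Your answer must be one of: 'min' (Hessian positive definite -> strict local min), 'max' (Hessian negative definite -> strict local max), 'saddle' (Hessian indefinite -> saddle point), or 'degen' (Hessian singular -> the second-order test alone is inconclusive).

Compute the Hessian H = grad^2 f:
  H = [[-3, 0], [0, 3]]
Verify stationarity: grad f(x*) = H x* + g = (0, 0).
Eigenvalues of H: -3, 3.
Eigenvalues have mixed signs, so H is indefinite -> x* is a saddle point.

saddle


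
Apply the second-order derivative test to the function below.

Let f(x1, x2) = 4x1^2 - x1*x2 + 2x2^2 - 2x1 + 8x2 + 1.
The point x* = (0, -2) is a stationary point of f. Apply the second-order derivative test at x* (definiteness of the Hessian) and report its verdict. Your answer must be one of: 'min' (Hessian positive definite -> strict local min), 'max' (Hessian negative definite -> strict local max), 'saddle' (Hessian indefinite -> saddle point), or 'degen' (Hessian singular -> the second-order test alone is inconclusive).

Compute the Hessian H = grad^2 f:
  H = [[8, -1], [-1, 4]]
Verify stationarity: grad f(x*) = H x* + g = (0, 0).
Eigenvalues of H: 3.7639, 8.2361.
Both eigenvalues > 0, so H is positive definite -> x* is a strict local min.

min


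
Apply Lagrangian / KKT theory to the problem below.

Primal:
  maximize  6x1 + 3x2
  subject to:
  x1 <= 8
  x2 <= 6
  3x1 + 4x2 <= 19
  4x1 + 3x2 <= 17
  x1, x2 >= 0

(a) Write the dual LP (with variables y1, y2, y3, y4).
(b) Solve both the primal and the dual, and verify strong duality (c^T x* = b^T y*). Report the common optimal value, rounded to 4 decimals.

The standard primal-dual pair for 'max c^T x s.t. A x <= b, x >= 0' is:
  Dual:  min b^T y  s.t.  A^T y >= c,  y >= 0.

So the dual LP is:
  minimize  8y1 + 6y2 + 19y3 + 17y4
  subject to:
    y1 + 3y3 + 4y4 >= 6
    y2 + 4y3 + 3y4 >= 3
    y1, y2, y3, y4 >= 0

Solving the primal: x* = (4.25, 0).
  primal value c^T x* = 25.5.
Solving the dual: y* = (0, 0, 0, 1.5).
  dual value b^T y* = 25.5.
Strong duality: c^T x* = b^T y*. Confirmed.

25.5


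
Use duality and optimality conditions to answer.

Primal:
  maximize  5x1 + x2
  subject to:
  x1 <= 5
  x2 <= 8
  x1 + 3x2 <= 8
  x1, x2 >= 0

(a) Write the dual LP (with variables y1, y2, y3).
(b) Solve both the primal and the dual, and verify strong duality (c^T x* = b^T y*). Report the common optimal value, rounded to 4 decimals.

The standard primal-dual pair for 'max c^T x s.t. A x <= b, x >= 0' is:
  Dual:  min b^T y  s.t.  A^T y >= c,  y >= 0.

So the dual LP is:
  minimize  5y1 + 8y2 + 8y3
  subject to:
    y1 + y3 >= 5
    y2 + 3y3 >= 1
    y1, y2, y3 >= 0

Solving the primal: x* = (5, 1).
  primal value c^T x* = 26.
Solving the dual: y* = (4.6667, 0, 0.3333).
  dual value b^T y* = 26.
Strong duality: c^T x* = b^T y*. Confirmed.

26


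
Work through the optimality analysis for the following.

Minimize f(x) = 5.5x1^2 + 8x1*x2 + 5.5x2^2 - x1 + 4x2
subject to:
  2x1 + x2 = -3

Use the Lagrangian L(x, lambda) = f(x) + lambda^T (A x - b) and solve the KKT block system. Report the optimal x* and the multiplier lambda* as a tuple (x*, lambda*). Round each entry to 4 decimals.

Form the Lagrangian:
  L(x, lambda) = (1/2) x^T Q x + c^T x + lambda^T (A x - b)
Stationarity (grad_x L = 0): Q x + c + A^T lambda = 0.
Primal feasibility: A x = b.

This gives the KKT block system:
  [ Q   A^T ] [ x     ]   [-c ]
  [ A    0  ] [ lambda ] = [ b ]

Solving the linear system:
  x*      = (-1.4348, -0.1304)
  lambda* = (8.913)
  f(x*)   = 13.8261

x* = (-1.4348, -0.1304), lambda* = (8.913)


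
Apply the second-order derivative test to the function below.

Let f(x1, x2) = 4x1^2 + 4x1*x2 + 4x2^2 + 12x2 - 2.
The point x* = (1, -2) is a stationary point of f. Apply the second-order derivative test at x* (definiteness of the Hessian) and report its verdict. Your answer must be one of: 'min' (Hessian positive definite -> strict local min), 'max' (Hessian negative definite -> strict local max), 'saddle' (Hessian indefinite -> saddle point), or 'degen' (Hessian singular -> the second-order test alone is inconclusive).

Compute the Hessian H = grad^2 f:
  H = [[8, 4], [4, 8]]
Verify stationarity: grad f(x*) = H x* + g = (0, 0).
Eigenvalues of H: 4, 12.
Both eigenvalues > 0, so H is positive definite -> x* is a strict local min.

min


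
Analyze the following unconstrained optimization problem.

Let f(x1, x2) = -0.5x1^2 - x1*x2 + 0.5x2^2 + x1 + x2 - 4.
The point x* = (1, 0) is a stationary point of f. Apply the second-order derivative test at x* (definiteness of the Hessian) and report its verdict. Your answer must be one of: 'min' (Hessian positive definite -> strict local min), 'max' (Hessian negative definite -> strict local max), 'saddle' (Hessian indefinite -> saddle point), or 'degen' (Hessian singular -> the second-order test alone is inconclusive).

Compute the Hessian H = grad^2 f:
  H = [[-1, -1], [-1, 1]]
Verify stationarity: grad f(x*) = H x* + g = (0, 0).
Eigenvalues of H: -1.4142, 1.4142.
Eigenvalues have mixed signs, so H is indefinite -> x* is a saddle point.

saddle


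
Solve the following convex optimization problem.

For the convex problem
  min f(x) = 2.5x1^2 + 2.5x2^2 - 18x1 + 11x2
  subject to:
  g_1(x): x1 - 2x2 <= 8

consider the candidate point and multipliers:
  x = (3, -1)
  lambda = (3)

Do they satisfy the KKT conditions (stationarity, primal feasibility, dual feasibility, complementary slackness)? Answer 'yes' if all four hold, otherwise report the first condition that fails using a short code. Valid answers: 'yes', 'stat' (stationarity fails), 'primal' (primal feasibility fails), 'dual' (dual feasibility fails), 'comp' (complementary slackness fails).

Gradient of f: grad f(x) = Q x + c = (-3, 6)
Constraint values g_i(x) = a_i^T x - b_i:
  g_1((3, -1)) = -3
Stationarity residual: grad f(x) + sum_i lambda_i a_i = (0, 0)
  -> stationarity OK
Primal feasibility (all g_i <= 0): OK
Dual feasibility (all lambda_i >= 0): OK
Complementary slackness (lambda_i * g_i(x) = 0 for all i): FAILS

Verdict: the first failing condition is complementary_slackness -> comp.

comp


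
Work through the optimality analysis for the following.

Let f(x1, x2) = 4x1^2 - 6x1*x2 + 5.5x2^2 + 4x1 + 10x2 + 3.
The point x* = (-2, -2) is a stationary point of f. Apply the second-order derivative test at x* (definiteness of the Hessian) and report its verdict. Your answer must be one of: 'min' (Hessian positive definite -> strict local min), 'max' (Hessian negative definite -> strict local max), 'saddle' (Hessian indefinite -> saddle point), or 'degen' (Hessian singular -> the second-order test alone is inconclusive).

Compute the Hessian H = grad^2 f:
  H = [[8, -6], [-6, 11]]
Verify stationarity: grad f(x*) = H x* + g = (0, 0).
Eigenvalues of H: 3.3153, 15.6847.
Both eigenvalues > 0, so H is positive definite -> x* is a strict local min.

min


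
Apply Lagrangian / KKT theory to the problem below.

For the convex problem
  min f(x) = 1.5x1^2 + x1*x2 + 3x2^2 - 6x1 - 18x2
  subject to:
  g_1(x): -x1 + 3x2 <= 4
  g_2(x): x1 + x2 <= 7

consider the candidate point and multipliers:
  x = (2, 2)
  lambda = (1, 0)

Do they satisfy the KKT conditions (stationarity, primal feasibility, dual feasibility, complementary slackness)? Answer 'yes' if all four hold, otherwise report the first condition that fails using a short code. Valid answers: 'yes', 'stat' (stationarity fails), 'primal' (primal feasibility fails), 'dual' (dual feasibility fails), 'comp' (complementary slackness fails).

Gradient of f: grad f(x) = Q x + c = (2, -4)
Constraint values g_i(x) = a_i^T x - b_i:
  g_1((2, 2)) = 0
  g_2((2, 2)) = -3
Stationarity residual: grad f(x) + sum_i lambda_i a_i = (1, -1)
  -> stationarity FAILS
Primal feasibility (all g_i <= 0): OK
Dual feasibility (all lambda_i >= 0): OK
Complementary slackness (lambda_i * g_i(x) = 0 for all i): OK

Verdict: the first failing condition is stationarity -> stat.

stat


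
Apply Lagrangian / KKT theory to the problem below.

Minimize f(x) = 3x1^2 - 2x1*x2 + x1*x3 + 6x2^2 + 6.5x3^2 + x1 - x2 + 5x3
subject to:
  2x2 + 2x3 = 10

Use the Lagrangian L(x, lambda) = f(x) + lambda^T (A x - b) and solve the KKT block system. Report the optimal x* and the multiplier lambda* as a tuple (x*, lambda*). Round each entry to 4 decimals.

Form the Lagrangian:
  L(x, lambda) = (1/2) x^T Q x + c^T x + lambda^T (A x - b)
Stationarity (grad_x L = 0): Q x + c + A^T lambda = 0.
Primal feasibility: A x = b.

This gives the KKT block system:
  [ Q   A^T ] [ x     ]   [-c ]
  [ A    0  ] [ lambda ] = [ b ]

Solving the linear system:
  x*      = (0.4468, 2.8936, 2.1064)
  lambda* = (-16.4149)
  f(x*)   = 86.117

x* = (0.4468, 2.8936, 2.1064), lambda* = (-16.4149)


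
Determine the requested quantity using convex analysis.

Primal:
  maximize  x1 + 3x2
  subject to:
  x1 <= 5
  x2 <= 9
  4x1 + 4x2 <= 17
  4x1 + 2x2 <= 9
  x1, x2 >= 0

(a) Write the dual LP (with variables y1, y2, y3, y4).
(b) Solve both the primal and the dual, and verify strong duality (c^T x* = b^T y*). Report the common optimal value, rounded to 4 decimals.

The standard primal-dual pair for 'max c^T x s.t. A x <= b, x >= 0' is:
  Dual:  min b^T y  s.t.  A^T y >= c,  y >= 0.

So the dual LP is:
  minimize  5y1 + 9y2 + 17y3 + 9y4
  subject to:
    y1 + 4y3 + 4y4 >= 1
    y2 + 4y3 + 2y4 >= 3
    y1, y2, y3, y4 >= 0

Solving the primal: x* = (0, 4.25).
  primal value c^T x* = 12.75.
Solving the dual: y* = (0, 0, 0.75, 0).
  dual value b^T y* = 12.75.
Strong duality: c^T x* = b^T y*. Confirmed.

12.75


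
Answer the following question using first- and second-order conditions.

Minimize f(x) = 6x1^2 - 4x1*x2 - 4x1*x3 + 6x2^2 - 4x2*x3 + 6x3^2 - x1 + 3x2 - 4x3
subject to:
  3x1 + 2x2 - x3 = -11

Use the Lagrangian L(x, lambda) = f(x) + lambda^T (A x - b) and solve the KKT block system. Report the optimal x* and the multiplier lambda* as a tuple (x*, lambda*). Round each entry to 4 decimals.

Form the Lagrangian:
  L(x, lambda) = (1/2) x^T Q x + c^T x + lambda^T (A x - b)
Stationarity (grad_x L = 0): Q x + c + A^T lambda = 0.
Primal feasibility: A x = b.

This gives the KKT block system:
  [ Q   A^T ] [ x     ]   [-c ]
  [ A    0  ] [ lambda ] = [ b ]

Solving the linear system:
  x*      = (-2.3938, -2.275, -0.7313)
  lambda* = (5.9)
  f(x*)   = 31.6969

x* = (-2.3938, -2.275, -0.7313), lambda* = (5.9)


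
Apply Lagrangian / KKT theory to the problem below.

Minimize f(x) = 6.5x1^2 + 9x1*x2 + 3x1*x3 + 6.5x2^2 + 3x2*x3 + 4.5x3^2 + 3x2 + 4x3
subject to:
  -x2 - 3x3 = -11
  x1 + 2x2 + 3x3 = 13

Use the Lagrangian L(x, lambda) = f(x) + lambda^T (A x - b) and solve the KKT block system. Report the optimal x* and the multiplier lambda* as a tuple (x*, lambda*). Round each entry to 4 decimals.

Form the Lagrangian:
  L(x, lambda) = (1/2) x^T Q x + c^T x + lambda^T (A x - b)
Stationarity (grad_x L = 0): Q x + c + A^T lambda = 0.
Primal feasibility: A x = b.

This gives the KKT block system:
  [ Q   A^T ] [ x     ]   [-c ]
  [ A    0  ] [ lambda ] = [ b ]

Solving the linear system:
  x*      = (-0.1481, 2.1481, 2.9506)
  lambda* = (-14.0741, -26.2593)
  f(x*)   = 102.4012

x* = (-0.1481, 2.1481, 2.9506), lambda* = (-14.0741, -26.2593)


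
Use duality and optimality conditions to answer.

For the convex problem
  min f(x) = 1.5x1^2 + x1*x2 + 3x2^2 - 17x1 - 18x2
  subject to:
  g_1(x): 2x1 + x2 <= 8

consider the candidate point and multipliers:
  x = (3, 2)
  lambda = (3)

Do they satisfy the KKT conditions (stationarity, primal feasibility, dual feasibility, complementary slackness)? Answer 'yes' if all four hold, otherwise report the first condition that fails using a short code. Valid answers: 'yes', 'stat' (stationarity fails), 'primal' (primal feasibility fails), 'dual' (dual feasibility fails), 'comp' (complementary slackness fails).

Gradient of f: grad f(x) = Q x + c = (-6, -3)
Constraint values g_i(x) = a_i^T x - b_i:
  g_1((3, 2)) = 0
Stationarity residual: grad f(x) + sum_i lambda_i a_i = (0, 0)
  -> stationarity OK
Primal feasibility (all g_i <= 0): OK
Dual feasibility (all lambda_i >= 0): OK
Complementary slackness (lambda_i * g_i(x) = 0 for all i): OK

Verdict: yes, KKT holds.

yes


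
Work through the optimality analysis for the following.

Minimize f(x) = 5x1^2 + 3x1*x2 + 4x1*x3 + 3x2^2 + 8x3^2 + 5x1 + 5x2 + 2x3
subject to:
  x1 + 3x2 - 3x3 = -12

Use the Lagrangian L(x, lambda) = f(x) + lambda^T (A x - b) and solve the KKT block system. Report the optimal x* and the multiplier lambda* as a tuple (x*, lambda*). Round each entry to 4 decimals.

Form the Lagrangian:
  L(x, lambda) = (1/2) x^T Q x + c^T x + lambda^T (A x - b)
Stationarity (grad_x L = 0): Q x + c + A^T lambda = 0.
Primal feasibility: A x = b.

This gives the KKT block system:
  [ Q   A^T ] [ x     ]   [-c ]
  [ A    0  ] [ lambda ] = [ b ]

Solving the linear system:
  x*      = (-0.4245, -2.9893, 0.8692)
  lambda* = (4.7364)
  f(x*)   = 20.7532

x* = (-0.4245, -2.9893, 0.8692), lambda* = (4.7364)


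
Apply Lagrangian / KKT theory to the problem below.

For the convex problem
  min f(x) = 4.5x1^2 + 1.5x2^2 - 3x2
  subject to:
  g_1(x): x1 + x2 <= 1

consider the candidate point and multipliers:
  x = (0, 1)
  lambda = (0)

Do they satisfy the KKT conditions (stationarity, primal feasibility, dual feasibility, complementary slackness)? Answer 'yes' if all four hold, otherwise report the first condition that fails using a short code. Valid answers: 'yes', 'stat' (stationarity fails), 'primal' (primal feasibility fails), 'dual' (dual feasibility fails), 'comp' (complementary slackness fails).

Gradient of f: grad f(x) = Q x + c = (0, 0)
Constraint values g_i(x) = a_i^T x - b_i:
  g_1((0, 1)) = 0
Stationarity residual: grad f(x) + sum_i lambda_i a_i = (0, 0)
  -> stationarity OK
Primal feasibility (all g_i <= 0): OK
Dual feasibility (all lambda_i >= 0): OK
Complementary slackness (lambda_i * g_i(x) = 0 for all i): OK

Verdict: yes, KKT holds.

yes


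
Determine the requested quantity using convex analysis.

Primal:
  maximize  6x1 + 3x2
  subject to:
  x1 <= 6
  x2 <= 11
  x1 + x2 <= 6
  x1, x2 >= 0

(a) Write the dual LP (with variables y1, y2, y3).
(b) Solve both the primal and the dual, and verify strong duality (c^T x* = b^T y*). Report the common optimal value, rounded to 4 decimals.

The standard primal-dual pair for 'max c^T x s.t. A x <= b, x >= 0' is:
  Dual:  min b^T y  s.t.  A^T y >= c,  y >= 0.

So the dual LP is:
  minimize  6y1 + 11y2 + 6y3
  subject to:
    y1 + y3 >= 6
    y2 + y3 >= 3
    y1, y2, y3 >= 0

Solving the primal: x* = (6, 0).
  primal value c^T x* = 36.
Solving the dual: y* = (3, 0, 3).
  dual value b^T y* = 36.
Strong duality: c^T x* = b^T y*. Confirmed.

36


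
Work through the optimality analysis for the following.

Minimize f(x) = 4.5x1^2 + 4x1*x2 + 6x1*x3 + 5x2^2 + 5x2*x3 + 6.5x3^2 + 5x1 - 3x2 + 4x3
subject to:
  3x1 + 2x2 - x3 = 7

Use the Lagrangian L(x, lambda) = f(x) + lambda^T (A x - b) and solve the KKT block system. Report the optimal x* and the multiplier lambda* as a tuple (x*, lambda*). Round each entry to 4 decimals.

Form the Lagrangian:
  L(x, lambda) = (1/2) x^T Q x + c^T x + lambda^T (A x - b)
Stationarity (grad_x L = 0): Q x + c + A^T lambda = 0.
Primal feasibility: A x = b.

This gives the KKT block system:
  [ Q   A^T ] [ x     ]   [-c ]
  [ A    0  ] [ lambda ] = [ b ]

Solving the linear system:
  x*      = (0.9465, 1.3272, -1.5061)
  lambda* = (-3.2637)
  f(x*)   = 8.7865

x* = (0.9465, 1.3272, -1.5061), lambda* = (-3.2637)


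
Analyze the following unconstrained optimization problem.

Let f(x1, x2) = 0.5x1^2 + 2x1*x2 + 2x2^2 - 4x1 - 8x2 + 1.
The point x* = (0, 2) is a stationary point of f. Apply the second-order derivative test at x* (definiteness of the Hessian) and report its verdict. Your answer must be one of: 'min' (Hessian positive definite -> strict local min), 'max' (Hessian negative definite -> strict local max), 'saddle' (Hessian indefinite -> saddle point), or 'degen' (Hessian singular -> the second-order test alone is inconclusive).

Compute the Hessian H = grad^2 f:
  H = [[1, 2], [2, 4]]
Verify stationarity: grad f(x*) = H x* + g = (0, 0).
Eigenvalues of H: 0, 5.
H has a zero eigenvalue (singular; positive semidefinite but not definite), so H is neither positive definite, negative definite, nor indefinite. The second-order test alone is inconclusive -> degen.
(Indeed, f is constant along the null direction of H through x*, so x* is not a strict local extremum.)

degen


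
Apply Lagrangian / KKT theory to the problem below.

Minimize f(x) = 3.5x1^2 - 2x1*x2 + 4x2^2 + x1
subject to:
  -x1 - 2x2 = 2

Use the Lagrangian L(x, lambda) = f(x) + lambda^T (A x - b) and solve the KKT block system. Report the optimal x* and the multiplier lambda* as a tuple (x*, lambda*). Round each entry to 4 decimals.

Form the Lagrangian:
  L(x, lambda) = (1/2) x^T Q x + c^T x + lambda^T (A x - b)
Stationarity (grad_x L = 0): Q x + c + A^T lambda = 0.
Primal feasibility: A x = b.

This gives the KKT block system:
  [ Q   A^T ] [ x     ]   [-c ]
  [ A    0  ] [ lambda ] = [ b ]

Solving the linear system:
  x*      = (-0.6364, -0.6818)
  lambda* = (-2.0909)
  f(x*)   = 1.7727

x* = (-0.6364, -0.6818), lambda* = (-2.0909)


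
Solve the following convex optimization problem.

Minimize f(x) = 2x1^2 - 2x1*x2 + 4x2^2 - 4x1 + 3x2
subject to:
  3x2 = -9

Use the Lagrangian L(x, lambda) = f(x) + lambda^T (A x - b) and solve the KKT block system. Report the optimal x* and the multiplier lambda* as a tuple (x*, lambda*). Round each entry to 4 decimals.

Form the Lagrangian:
  L(x, lambda) = (1/2) x^T Q x + c^T x + lambda^T (A x - b)
Stationarity (grad_x L = 0): Q x + c + A^T lambda = 0.
Primal feasibility: A x = b.

This gives the KKT block system:
  [ Q   A^T ] [ x     ]   [-c ]
  [ A    0  ] [ lambda ] = [ b ]

Solving the linear system:
  x*      = (-0.5, -3)
  lambda* = (6.6667)
  f(x*)   = 26.5

x* = (-0.5, -3), lambda* = (6.6667)


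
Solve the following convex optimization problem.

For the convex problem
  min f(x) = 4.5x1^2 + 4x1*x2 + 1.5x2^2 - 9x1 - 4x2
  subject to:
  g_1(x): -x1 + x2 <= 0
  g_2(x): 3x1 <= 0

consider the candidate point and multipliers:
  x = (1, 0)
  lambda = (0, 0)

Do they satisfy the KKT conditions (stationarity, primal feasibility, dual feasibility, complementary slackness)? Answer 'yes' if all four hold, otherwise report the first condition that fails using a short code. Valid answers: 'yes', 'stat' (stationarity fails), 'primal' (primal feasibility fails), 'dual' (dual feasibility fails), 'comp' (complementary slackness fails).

Gradient of f: grad f(x) = Q x + c = (0, 0)
Constraint values g_i(x) = a_i^T x - b_i:
  g_1((1, 0)) = -1
  g_2((1, 0)) = 3
Stationarity residual: grad f(x) + sum_i lambda_i a_i = (0, 0)
  -> stationarity OK
Primal feasibility (all g_i <= 0): FAILS
Dual feasibility (all lambda_i >= 0): OK
Complementary slackness (lambda_i * g_i(x) = 0 for all i): OK

Verdict: the first failing condition is primal_feasibility -> primal.

primal


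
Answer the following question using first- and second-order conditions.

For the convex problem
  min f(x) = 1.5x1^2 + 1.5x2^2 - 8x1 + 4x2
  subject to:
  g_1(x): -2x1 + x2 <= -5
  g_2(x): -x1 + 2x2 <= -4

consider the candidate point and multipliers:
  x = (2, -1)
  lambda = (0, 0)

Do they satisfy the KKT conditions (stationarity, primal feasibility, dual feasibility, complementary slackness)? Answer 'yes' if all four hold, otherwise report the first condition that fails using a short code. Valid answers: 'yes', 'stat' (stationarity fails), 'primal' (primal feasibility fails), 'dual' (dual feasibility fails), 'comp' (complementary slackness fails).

Gradient of f: grad f(x) = Q x + c = (-2, 1)
Constraint values g_i(x) = a_i^T x - b_i:
  g_1((2, -1)) = 0
  g_2((2, -1)) = 0
Stationarity residual: grad f(x) + sum_i lambda_i a_i = (-2, 1)
  -> stationarity FAILS
Primal feasibility (all g_i <= 0): OK
Dual feasibility (all lambda_i >= 0): OK
Complementary slackness (lambda_i * g_i(x) = 0 for all i): OK

Verdict: the first failing condition is stationarity -> stat.

stat


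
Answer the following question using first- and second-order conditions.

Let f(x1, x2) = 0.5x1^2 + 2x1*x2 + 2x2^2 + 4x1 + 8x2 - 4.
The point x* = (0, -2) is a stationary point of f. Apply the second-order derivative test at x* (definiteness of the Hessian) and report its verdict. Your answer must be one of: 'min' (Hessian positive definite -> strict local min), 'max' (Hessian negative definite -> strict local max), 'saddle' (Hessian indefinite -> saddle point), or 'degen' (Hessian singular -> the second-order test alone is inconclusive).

Compute the Hessian H = grad^2 f:
  H = [[1, 2], [2, 4]]
Verify stationarity: grad f(x*) = H x* + g = (0, 0).
Eigenvalues of H: 0, 5.
H has a zero eigenvalue (singular; positive semidefinite but not definite), so H is neither positive definite, negative definite, nor indefinite. The second-order test alone is inconclusive -> degen.
(Indeed, f is constant along the null direction of H through x*, so x* is not a strict local extremum.)

degen


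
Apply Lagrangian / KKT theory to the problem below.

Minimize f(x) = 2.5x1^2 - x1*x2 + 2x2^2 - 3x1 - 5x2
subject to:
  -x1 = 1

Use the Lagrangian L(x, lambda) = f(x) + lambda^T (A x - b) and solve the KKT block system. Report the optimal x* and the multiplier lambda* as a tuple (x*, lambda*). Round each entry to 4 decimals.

Form the Lagrangian:
  L(x, lambda) = (1/2) x^T Q x + c^T x + lambda^T (A x - b)
Stationarity (grad_x L = 0): Q x + c + A^T lambda = 0.
Primal feasibility: A x = b.

This gives the KKT block system:
  [ Q   A^T ] [ x     ]   [-c ]
  [ A    0  ] [ lambda ] = [ b ]

Solving the linear system:
  x*      = (-1, 1)
  lambda* = (-9)
  f(x*)   = 3.5

x* = (-1, 1), lambda* = (-9)


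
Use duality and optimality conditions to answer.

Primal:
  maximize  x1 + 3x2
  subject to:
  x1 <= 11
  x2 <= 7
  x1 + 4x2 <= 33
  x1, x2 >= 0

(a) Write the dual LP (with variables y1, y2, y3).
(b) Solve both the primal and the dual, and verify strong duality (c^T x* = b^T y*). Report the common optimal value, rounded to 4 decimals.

The standard primal-dual pair for 'max c^T x s.t. A x <= b, x >= 0' is:
  Dual:  min b^T y  s.t.  A^T y >= c,  y >= 0.

So the dual LP is:
  minimize  11y1 + 7y2 + 33y3
  subject to:
    y1 + y3 >= 1
    y2 + 4y3 >= 3
    y1, y2, y3 >= 0

Solving the primal: x* = (11, 5.5).
  primal value c^T x* = 27.5.
Solving the dual: y* = (0.25, 0, 0.75).
  dual value b^T y* = 27.5.
Strong duality: c^T x* = b^T y*. Confirmed.

27.5


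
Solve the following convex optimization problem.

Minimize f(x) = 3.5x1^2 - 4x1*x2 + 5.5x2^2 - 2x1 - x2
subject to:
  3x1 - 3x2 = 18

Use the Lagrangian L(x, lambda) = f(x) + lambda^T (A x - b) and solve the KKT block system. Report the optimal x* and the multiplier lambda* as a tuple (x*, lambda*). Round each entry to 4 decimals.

Form the Lagrangian:
  L(x, lambda) = (1/2) x^T Q x + c^T x + lambda^T (A x - b)
Stationarity (grad_x L = 0): Q x + c + A^T lambda = 0.
Primal feasibility: A x = b.

This gives the KKT block system:
  [ Q   A^T ] [ x     ]   [-c ]
  [ A    0  ] [ lambda ] = [ b ]

Solving the linear system:
  x*      = (4.5, -1.5)
  lambda* = (-11.8333)
  f(x*)   = 102.75

x* = (4.5, -1.5), lambda* = (-11.8333)


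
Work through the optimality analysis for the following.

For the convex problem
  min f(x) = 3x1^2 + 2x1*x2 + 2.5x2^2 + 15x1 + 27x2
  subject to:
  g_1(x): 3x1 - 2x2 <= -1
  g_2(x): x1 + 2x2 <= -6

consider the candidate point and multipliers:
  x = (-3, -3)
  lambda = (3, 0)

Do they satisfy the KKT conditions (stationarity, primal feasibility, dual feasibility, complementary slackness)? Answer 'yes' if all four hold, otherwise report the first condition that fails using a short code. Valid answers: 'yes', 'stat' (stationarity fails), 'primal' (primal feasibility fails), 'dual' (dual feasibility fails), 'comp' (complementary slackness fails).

Gradient of f: grad f(x) = Q x + c = (-9, 6)
Constraint values g_i(x) = a_i^T x - b_i:
  g_1((-3, -3)) = -2
  g_2((-3, -3)) = -3
Stationarity residual: grad f(x) + sum_i lambda_i a_i = (0, 0)
  -> stationarity OK
Primal feasibility (all g_i <= 0): OK
Dual feasibility (all lambda_i >= 0): OK
Complementary slackness (lambda_i * g_i(x) = 0 for all i): FAILS

Verdict: the first failing condition is complementary_slackness -> comp.

comp


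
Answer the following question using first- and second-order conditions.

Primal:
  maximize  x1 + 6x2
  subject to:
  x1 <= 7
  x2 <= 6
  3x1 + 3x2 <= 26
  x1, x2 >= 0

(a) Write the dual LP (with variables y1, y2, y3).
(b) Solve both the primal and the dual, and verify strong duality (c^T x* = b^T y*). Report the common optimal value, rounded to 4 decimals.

The standard primal-dual pair for 'max c^T x s.t. A x <= b, x >= 0' is:
  Dual:  min b^T y  s.t.  A^T y >= c,  y >= 0.

So the dual LP is:
  minimize  7y1 + 6y2 + 26y3
  subject to:
    y1 + 3y3 >= 1
    y2 + 3y3 >= 6
    y1, y2, y3 >= 0

Solving the primal: x* = (2.6667, 6).
  primal value c^T x* = 38.6667.
Solving the dual: y* = (0, 5, 0.3333).
  dual value b^T y* = 38.6667.
Strong duality: c^T x* = b^T y*. Confirmed.

38.6667


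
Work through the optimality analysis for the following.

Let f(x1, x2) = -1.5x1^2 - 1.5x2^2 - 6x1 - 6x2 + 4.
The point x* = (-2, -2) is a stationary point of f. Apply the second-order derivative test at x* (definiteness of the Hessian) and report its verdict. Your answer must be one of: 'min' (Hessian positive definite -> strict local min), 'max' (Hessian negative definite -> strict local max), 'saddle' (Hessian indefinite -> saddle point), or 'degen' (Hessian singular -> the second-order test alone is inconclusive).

Compute the Hessian H = grad^2 f:
  H = [[-3, 0], [0, -3]]
Verify stationarity: grad f(x*) = H x* + g = (0, 0).
Eigenvalues of H: -3, -3.
Both eigenvalues < 0, so H is negative definite -> x* is a strict local max.

max


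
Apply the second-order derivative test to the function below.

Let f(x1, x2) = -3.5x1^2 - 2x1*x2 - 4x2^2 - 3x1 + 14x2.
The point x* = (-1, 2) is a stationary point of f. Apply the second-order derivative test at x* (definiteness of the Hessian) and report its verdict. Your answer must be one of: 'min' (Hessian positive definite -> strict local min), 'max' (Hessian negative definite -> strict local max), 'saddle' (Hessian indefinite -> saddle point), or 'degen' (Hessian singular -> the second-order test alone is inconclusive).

Compute the Hessian H = grad^2 f:
  H = [[-7, -2], [-2, -8]]
Verify stationarity: grad f(x*) = H x* + g = (0, 0).
Eigenvalues of H: -9.5616, -5.4384.
Both eigenvalues < 0, so H is negative definite -> x* is a strict local max.

max


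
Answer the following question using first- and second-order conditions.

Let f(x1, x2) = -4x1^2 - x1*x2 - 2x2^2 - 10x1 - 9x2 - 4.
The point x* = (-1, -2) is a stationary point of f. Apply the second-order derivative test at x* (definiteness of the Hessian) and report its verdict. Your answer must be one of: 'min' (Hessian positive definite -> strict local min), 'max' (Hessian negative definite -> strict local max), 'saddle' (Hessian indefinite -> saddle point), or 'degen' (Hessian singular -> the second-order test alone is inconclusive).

Compute the Hessian H = grad^2 f:
  H = [[-8, -1], [-1, -4]]
Verify stationarity: grad f(x*) = H x* + g = (0, 0).
Eigenvalues of H: -8.2361, -3.7639.
Both eigenvalues < 0, so H is negative definite -> x* is a strict local max.

max


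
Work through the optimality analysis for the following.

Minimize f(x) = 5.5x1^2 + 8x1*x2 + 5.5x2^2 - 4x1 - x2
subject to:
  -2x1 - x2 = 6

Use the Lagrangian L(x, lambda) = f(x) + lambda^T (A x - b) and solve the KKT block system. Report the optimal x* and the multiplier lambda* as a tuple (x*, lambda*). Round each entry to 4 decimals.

Form the Lagrangian:
  L(x, lambda) = (1/2) x^T Q x + c^T x + lambda^T (A x - b)
Stationarity (grad_x L = 0): Q x + c + A^T lambda = 0.
Primal feasibility: A x = b.

This gives the KKT block system:
  [ Q   A^T ] [ x     ]   [-c ]
  [ A    0  ] [ lambda ] = [ b ]

Solving the linear system:
  x*      = (-3.5652, 1.1304)
  lambda* = (-17.087)
  f(x*)   = 57.8261

x* = (-3.5652, 1.1304), lambda* = (-17.087)


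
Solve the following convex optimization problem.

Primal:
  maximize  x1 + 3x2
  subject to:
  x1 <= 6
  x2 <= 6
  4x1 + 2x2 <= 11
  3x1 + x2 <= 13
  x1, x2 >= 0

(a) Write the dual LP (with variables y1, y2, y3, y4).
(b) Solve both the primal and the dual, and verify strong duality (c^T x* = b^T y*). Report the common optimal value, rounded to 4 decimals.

The standard primal-dual pair for 'max c^T x s.t. A x <= b, x >= 0' is:
  Dual:  min b^T y  s.t.  A^T y >= c,  y >= 0.

So the dual LP is:
  minimize  6y1 + 6y2 + 11y3 + 13y4
  subject to:
    y1 + 4y3 + 3y4 >= 1
    y2 + 2y3 + y4 >= 3
    y1, y2, y3, y4 >= 0

Solving the primal: x* = (0, 5.5).
  primal value c^T x* = 16.5.
Solving the dual: y* = (0, 0, 1.5, 0).
  dual value b^T y* = 16.5.
Strong duality: c^T x* = b^T y*. Confirmed.

16.5


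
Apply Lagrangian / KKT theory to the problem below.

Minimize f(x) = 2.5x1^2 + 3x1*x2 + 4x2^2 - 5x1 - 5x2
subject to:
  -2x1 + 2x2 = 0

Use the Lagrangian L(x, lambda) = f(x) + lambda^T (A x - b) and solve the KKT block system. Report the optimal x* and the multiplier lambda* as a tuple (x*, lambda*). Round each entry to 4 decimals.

Form the Lagrangian:
  L(x, lambda) = (1/2) x^T Q x + c^T x + lambda^T (A x - b)
Stationarity (grad_x L = 0): Q x + c + A^T lambda = 0.
Primal feasibility: A x = b.

This gives the KKT block system:
  [ Q   A^T ] [ x     ]   [-c ]
  [ A    0  ] [ lambda ] = [ b ]

Solving the linear system:
  x*      = (0.5263, 0.5263)
  lambda* = (-0.3947)
  f(x*)   = -2.6316

x* = (0.5263, 0.5263), lambda* = (-0.3947)


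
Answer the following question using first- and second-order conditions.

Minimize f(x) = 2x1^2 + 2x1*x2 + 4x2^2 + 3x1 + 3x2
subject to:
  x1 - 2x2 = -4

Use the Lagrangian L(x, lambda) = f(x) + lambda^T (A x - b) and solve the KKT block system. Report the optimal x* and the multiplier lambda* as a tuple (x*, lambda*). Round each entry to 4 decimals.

Form the Lagrangian:
  L(x, lambda) = (1/2) x^T Q x + c^T x + lambda^T (A x - b)
Stationarity (grad_x L = 0): Q x + c + A^T lambda = 0.
Primal feasibility: A x = b.

This gives the KKT block system:
  [ Q   A^T ] [ x     ]   [-c ]
  [ A    0  ] [ lambda ] = [ b ]

Solving the linear system:
  x*      = (-2.0625, 0.9688)
  lambda* = (3.3125)
  f(x*)   = 4.9844

x* = (-2.0625, 0.9688), lambda* = (3.3125)


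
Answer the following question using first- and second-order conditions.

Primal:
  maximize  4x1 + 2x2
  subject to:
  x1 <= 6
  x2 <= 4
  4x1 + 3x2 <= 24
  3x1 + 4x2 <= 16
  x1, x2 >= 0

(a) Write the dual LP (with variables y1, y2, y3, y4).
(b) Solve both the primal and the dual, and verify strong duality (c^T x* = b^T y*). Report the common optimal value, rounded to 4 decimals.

The standard primal-dual pair for 'max c^T x s.t. A x <= b, x >= 0' is:
  Dual:  min b^T y  s.t.  A^T y >= c,  y >= 0.

So the dual LP is:
  minimize  6y1 + 4y2 + 24y3 + 16y4
  subject to:
    y1 + 4y3 + 3y4 >= 4
    y2 + 3y3 + 4y4 >= 2
    y1, y2, y3, y4 >= 0

Solving the primal: x* = (5.3333, 0).
  primal value c^T x* = 21.3333.
Solving the dual: y* = (0, 0, 0, 1.3333).
  dual value b^T y* = 21.3333.
Strong duality: c^T x* = b^T y*. Confirmed.

21.3333


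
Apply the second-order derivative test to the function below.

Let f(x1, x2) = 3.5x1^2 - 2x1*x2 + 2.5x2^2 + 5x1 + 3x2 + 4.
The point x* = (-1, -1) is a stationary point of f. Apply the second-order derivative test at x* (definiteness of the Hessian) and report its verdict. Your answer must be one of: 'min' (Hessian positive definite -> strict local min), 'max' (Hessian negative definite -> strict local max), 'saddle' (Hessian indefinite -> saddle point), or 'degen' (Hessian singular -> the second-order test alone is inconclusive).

Compute the Hessian H = grad^2 f:
  H = [[7, -2], [-2, 5]]
Verify stationarity: grad f(x*) = H x* + g = (0, 0).
Eigenvalues of H: 3.7639, 8.2361.
Both eigenvalues > 0, so H is positive definite -> x* is a strict local min.

min


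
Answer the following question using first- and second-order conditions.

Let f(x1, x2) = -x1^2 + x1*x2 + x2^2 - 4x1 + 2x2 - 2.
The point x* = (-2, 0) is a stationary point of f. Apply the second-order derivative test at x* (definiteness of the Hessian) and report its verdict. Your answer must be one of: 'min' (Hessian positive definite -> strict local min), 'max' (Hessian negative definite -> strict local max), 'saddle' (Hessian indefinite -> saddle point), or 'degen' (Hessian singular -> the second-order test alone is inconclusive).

Compute the Hessian H = grad^2 f:
  H = [[-2, 1], [1, 2]]
Verify stationarity: grad f(x*) = H x* + g = (0, 0).
Eigenvalues of H: -2.2361, 2.2361.
Eigenvalues have mixed signs, so H is indefinite -> x* is a saddle point.

saddle


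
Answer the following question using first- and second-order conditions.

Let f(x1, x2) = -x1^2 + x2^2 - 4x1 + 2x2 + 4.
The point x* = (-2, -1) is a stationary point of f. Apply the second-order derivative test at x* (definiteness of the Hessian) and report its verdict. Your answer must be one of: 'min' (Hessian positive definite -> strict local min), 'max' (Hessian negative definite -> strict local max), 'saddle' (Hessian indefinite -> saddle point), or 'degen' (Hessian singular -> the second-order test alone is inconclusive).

Compute the Hessian H = grad^2 f:
  H = [[-2, 0], [0, 2]]
Verify stationarity: grad f(x*) = H x* + g = (0, 0).
Eigenvalues of H: -2, 2.
Eigenvalues have mixed signs, so H is indefinite -> x* is a saddle point.

saddle


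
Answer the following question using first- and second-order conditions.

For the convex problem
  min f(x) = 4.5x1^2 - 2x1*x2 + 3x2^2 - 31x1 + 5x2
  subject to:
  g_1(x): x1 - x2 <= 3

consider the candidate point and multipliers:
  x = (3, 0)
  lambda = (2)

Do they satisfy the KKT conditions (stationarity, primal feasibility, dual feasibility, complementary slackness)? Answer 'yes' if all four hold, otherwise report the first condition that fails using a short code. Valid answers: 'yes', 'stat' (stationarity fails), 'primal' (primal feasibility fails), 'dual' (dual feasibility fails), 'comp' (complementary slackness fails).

Gradient of f: grad f(x) = Q x + c = (-4, -1)
Constraint values g_i(x) = a_i^T x - b_i:
  g_1((3, 0)) = 0
Stationarity residual: grad f(x) + sum_i lambda_i a_i = (-2, -3)
  -> stationarity FAILS
Primal feasibility (all g_i <= 0): OK
Dual feasibility (all lambda_i >= 0): OK
Complementary slackness (lambda_i * g_i(x) = 0 for all i): OK

Verdict: the first failing condition is stationarity -> stat.

stat


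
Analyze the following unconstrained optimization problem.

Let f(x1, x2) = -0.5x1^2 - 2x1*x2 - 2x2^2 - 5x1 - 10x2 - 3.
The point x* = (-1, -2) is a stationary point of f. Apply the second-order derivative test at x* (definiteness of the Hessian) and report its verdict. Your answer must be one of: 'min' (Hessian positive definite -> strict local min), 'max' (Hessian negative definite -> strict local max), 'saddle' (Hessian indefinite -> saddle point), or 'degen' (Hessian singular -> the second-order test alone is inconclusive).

Compute the Hessian H = grad^2 f:
  H = [[-1, -2], [-2, -4]]
Verify stationarity: grad f(x*) = H x* + g = (0, 0).
Eigenvalues of H: -5, 0.
H has a zero eigenvalue (singular; negative semidefinite but not definite), so H is neither positive definite, negative definite, nor indefinite. The second-order test alone is inconclusive -> degen.
(Indeed, f is constant along the null direction of H through x*, so x* is not a strict local extremum.)

degen


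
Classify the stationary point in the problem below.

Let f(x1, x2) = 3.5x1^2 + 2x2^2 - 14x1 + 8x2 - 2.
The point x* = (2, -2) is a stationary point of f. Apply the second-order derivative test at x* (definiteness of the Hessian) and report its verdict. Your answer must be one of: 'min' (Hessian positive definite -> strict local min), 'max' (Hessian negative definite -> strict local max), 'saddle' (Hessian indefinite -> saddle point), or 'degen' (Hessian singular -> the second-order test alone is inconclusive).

Compute the Hessian H = grad^2 f:
  H = [[7, 0], [0, 4]]
Verify stationarity: grad f(x*) = H x* + g = (0, 0).
Eigenvalues of H: 4, 7.
Both eigenvalues > 0, so H is positive definite -> x* is a strict local min.

min


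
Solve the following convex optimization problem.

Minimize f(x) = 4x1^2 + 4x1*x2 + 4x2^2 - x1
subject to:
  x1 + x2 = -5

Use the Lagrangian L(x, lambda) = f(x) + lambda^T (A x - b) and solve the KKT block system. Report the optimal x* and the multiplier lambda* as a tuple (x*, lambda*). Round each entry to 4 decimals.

Form the Lagrangian:
  L(x, lambda) = (1/2) x^T Q x + c^T x + lambda^T (A x - b)
Stationarity (grad_x L = 0): Q x + c + A^T lambda = 0.
Primal feasibility: A x = b.

This gives the KKT block system:
  [ Q   A^T ] [ x     ]   [-c ]
  [ A    0  ] [ lambda ] = [ b ]

Solving the linear system:
  x*      = (-2.375, -2.625)
  lambda* = (30.5)
  f(x*)   = 77.4375

x* = (-2.375, -2.625), lambda* = (30.5)


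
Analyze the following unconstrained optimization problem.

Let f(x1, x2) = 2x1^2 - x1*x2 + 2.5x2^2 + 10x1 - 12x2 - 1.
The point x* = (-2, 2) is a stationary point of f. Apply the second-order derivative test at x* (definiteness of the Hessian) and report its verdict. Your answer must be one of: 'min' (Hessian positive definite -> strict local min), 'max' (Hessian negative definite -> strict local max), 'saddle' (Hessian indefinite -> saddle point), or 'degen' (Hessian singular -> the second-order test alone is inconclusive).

Compute the Hessian H = grad^2 f:
  H = [[4, -1], [-1, 5]]
Verify stationarity: grad f(x*) = H x* + g = (0, 0).
Eigenvalues of H: 3.382, 5.618.
Both eigenvalues > 0, so H is positive definite -> x* is a strict local min.

min


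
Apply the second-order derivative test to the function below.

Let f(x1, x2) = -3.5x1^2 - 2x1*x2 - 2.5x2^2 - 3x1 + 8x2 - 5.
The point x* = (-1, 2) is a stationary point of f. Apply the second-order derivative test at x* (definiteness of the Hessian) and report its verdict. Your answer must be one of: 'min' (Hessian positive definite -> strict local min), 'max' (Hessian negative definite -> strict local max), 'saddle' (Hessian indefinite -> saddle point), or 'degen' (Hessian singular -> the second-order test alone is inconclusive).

Compute the Hessian H = grad^2 f:
  H = [[-7, -2], [-2, -5]]
Verify stationarity: grad f(x*) = H x* + g = (0, 0).
Eigenvalues of H: -8.2361, -3.7639.
Both eigenvalues < 0, so H is negative definite -> x* is a strict local max.

max


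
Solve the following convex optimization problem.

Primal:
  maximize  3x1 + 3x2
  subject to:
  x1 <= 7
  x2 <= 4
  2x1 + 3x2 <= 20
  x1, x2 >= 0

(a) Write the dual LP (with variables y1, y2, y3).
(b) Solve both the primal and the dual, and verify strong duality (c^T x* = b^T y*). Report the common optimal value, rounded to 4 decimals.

The standard primal-dual pair for 'max c^T x s.t. A x <= b, x >= 0' is:
  Dual:  min b^T y  s.t.  A^T y >= c,  y >= 0.

So the dual LP is:
  minimize  7y1 + 4y2 + 20y3
  subject to:
    y1 + 2y3 >= 3
    y2 + 3y3 >= 3
    y1, y2, y3 >= 0

Solving the primal: x* = (7, 2).
  primal value c^T x* = 27.
Solving the dual: y* = (1, 0, 1).
  dual value b^T y* = 27.
Strong duality: c^T x* = b^T y*. Confirmed.

27
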